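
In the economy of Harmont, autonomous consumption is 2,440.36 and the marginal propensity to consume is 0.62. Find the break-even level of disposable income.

At break-even, C = Y: 2440.36 + 0.62Y = Y
0.38Y = 2440.36, so Y = 2440.36/0.38 = 6422

Y = 6422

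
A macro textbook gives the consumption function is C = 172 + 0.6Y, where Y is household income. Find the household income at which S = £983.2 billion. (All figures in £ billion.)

Y = 2888

S = Y − C = -172 + 0.4Y
-172 + 0.4Y = 983.2, so 0.4Y = 1155.2 and Y = 2888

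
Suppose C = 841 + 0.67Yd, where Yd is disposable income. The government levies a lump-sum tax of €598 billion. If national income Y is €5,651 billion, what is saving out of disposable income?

Yd = Y − T = 5651 − 598 = 5053
C = 841 + 0.67(5053) = 841 + 3385.51 = 4226.51
S = Yd − C = 5053 − 4226.51 = 826.49

S = 826.49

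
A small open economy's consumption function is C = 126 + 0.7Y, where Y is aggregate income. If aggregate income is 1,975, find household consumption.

C = 1508.5

C = 126 + 0.7(1975) = 126 + 1382.5 = 1508.5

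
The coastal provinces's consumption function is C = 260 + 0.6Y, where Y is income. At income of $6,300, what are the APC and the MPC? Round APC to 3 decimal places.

MPC = 0.6 (the slope of the consumption function)
C = 260 + 0.6(6300) = 4040, so APC = 4040/6300 = 0.641

APC = 0.641; MPC = 0.6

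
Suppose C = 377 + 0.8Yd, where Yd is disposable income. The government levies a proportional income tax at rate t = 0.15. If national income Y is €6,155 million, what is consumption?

Yd = (1 − 0.15)(6155) = 0.85(6155) = 5231.75
C = 377 + 0.8(5231.75) = 377 + 4185.4 = 4562.4

C = 4562.4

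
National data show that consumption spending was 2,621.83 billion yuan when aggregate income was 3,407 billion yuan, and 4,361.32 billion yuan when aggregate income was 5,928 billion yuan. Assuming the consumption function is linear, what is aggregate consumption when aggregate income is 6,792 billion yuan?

C = 4957.48

MPC = (4361.32 − 2621.83)/(5928 − 3407) = 1739.49/2521 = 0.69
a = 2621.83 − 0.69(3407) = 2621.83 − 2350.83 = 271
C = 271 + 0.69(6792) = 271 + 4686.48 = 4957.48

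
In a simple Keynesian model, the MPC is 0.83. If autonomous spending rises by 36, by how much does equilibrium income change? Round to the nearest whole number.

ΔY ≈ 212

The multiplier is 1/(1 − MPC) = 1/0.17.
ΔY = 36/0.17 = 211.76 ≈ 212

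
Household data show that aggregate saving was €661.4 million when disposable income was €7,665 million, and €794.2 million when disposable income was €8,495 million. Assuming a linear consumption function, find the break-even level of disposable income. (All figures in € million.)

MPS = ΔS/ΔY = (794.2 − 661.4)/(8495 − 7665) = 132.8/830 = 0.16
MPC = 1 − MPS = 0.84
From S(7665) = 661.4: −a + 0.16(7665) = 661.4, so a = 1226.4 − 661.4 = 565
Break-even (S = 0): Y = a/MPS = 565/0.16 = 3531.25

Y = 3531.25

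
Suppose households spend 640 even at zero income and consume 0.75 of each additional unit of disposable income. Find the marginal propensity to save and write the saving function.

MPS = 0.25; S = -640 + 0.25Y

MPS = 1 − MPC = 1 − 0.75 = 0.25
S = Y − C = -640 + 0.25Y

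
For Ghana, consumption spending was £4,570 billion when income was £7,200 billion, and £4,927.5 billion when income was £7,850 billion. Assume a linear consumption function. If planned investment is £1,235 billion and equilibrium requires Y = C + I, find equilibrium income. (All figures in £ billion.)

MPC = (4927.5 − 4570)/(7850 − 7200) = 357.5/650 = 0.55
a = 4570 − 0.55(7200) = 610
Equilibrium: Y = 610 + 0.55Y + 1235
0.45Y = 1845, so Y = 1845/0.45 = 4100

Y = 4100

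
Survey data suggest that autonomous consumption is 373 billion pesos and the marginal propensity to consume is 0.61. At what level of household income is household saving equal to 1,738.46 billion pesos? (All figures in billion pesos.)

Y = 5414

S = Y − C = -373 + 0.39Y
-373 + 0.39Y = 1738.46, so 0.39Y = 2111.46 and Y = 5414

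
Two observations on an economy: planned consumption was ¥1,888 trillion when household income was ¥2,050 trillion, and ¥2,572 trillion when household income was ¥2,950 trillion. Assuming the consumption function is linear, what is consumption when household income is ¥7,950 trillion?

MPC = (2572 − 1888)/(2950 − 2050) = 684/900 = 0.76
a = 1888 − 0.76(2050) = 1888 − 1558 = 330
C = 330 + 0.76(7950) = 330 + 6042 = 6372

C = 6372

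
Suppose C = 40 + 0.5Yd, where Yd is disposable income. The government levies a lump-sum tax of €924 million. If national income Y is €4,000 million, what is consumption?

Yd = Y − T = 4000 − 924 = 3076
C = 40 + 0.5(3076) = 40 + 1538 = 1578

C = 1578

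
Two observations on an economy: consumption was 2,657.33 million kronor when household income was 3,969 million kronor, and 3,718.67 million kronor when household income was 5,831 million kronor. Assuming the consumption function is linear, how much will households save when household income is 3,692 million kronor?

MPC = (3718.67 − 2657.33)/(5831 − 3969) = 1061.34/1862 = 0.57
a = 2657.33 − 0.57(3969) = 2657.33 − 2262.33 = 395
C = 395 + 0.57(3692) = 2499.44
S = 3692 − 2499.44 = 1192.56

S = 1192.56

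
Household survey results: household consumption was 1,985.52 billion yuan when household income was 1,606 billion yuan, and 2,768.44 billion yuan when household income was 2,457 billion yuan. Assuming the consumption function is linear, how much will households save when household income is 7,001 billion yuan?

MPC = (2768.44 − 1985.52)/(2457 − 1606) = 782.92/851 = 0.92
a = 1985.52 − 0.92(1606) = 1985.52 − 1477.52 = 508
C = 508 + 0.92(7001) = 6948.92
S = 7001 − 6948.92 = 52.08

S = 52.08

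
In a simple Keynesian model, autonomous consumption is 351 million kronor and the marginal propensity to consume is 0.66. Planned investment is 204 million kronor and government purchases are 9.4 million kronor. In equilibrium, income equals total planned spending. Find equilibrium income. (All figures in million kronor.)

Y = 1660

Y = C + I + G = 351 + 0.66Y + 204 + 9.4
Y − 0.66Y = 564.4
0.34Y = 564.4, so Y = 564.4/0.34 = 1660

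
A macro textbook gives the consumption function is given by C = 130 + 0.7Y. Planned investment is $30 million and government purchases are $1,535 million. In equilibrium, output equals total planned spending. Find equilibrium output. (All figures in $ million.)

Y = 5650

Y = C + I + G = 130 + 0.7Y + 30 + 1535
Y − 0.7Y = 1695
0.3Y = 1695, so Y = 1695/0.3 = 5650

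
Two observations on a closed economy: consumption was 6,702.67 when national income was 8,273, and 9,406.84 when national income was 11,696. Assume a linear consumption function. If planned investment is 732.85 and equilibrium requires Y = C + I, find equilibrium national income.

MPC = (9406.84 − 6702.67)/(11696 − 8273) = 2704.17/3423 = 0.79
a = 6702.67 − 0.79(8273) = 167
Equilibrium: Y = 167 + 0.79Y + 732.85
0.21Y = 899.85, so Y = 899.85/0.21 = 4285

Y = 4285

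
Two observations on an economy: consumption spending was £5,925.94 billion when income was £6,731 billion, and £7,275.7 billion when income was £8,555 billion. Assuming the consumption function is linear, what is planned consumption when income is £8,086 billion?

C = 6928.64

MPC = (7275.7 − 5925.94)/(8555 − 6731) = 1349.76/1824 = 0.74
a = 5925.94 − 0.74(6731) = 5925.94 − 4980.94 = 945
C = 945 + 0.74(8086) = 945 + 5983.64 = 6928.64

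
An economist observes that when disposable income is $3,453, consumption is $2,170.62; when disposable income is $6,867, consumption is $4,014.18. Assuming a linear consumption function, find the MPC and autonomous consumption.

MPC = 0.54; a = 306

MPC = ΔC/ΔY = (4014.18 − 2170.62)/(6867 − 3453) = 1843.56/3414 = 0.54
a = C − MPC·Y = 2170.62 − 0.54(3453) = 2170.62 − 1864.62 = 306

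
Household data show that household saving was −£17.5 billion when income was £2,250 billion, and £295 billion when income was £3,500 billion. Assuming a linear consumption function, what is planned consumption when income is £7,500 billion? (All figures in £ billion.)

C = 6205

MPS = ΔS/ΔY = (295 − (-17.5))/(3500 − 2250) = 312.5/1250 = 0.25
MPC = 1 − MPS = 0.75
Autonomous saving = -17.5 − 0.25(2250) = -580, so a = 580
C = 580 + 0.75(7500) = 580 + 5625 = 6205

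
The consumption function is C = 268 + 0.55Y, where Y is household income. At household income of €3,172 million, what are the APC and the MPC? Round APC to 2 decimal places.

MPC = 0.55 (the slope of the consumption function)
C = 268 + 0.55(3172) = 2012.6, so APC = 2012.6/3172 = 0.63

APC = 0.63; MPC = 0.55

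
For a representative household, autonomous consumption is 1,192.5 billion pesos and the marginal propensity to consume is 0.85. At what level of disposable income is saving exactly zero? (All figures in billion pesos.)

At break-even, C = Y: 1192.5 + 0.85Y = Y
0.15Y = 1192.5, so Y = 1192.5/0.15 = 7950

Y = 7950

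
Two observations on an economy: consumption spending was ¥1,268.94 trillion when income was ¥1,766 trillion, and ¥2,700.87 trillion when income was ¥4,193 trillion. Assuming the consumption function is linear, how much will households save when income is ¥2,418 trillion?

S = 764.38

MPC = (2700.87 − 1268.94)/(4193 − 1766) = 1431.93/2427 = 0.59
a = 1268.94 − 0.59(1766) = 1268.94 − 1041.94 = 227
C = 227 + 0.59(2418) = 1653.62
S = 2418 − 1653.62 = 764.38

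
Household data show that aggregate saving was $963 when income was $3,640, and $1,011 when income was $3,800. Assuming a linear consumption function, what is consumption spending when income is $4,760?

C = 3461

MPS = ΔS/ΔY = (1011 − 963)/(3800 − 3640) = 48/160 = 0.3
MPC = 1 − MPS = 0.7
Autonomous saving = 963 − 0.3(3640) = -129, so a = 129
C = 129 + 0.7(4760) = 129 + 3332 = 3461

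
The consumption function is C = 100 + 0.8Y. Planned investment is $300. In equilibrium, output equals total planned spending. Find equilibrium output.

Y = 2000

Y = C + I = 100 + 0.8Y + 300
Y − 0.8Y = 400
0.2Y = 400, so Y = 400/0.2 = 2000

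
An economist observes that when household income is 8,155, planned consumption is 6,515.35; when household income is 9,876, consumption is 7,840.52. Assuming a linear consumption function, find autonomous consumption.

a = 236

MPC = ΔC/ΔY = (7840.52 − 6515.35)/(9876 − 8155) = 1325.17/1721 = 0.77
a = C − MPC·Y = 6515.35 − 0.77(8155) = 6515.35 − 6279.35 = 236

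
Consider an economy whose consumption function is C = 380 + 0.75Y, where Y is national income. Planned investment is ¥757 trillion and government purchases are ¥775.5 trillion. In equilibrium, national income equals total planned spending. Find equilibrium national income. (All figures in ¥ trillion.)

Y = 7650

Y = C + I + G = 380 + 0.75Y + 757 + 775.5
Y − 0.75Y = 1912.5
0.25Y = 1912.5, so Y = 1912.5/0.25 = 7650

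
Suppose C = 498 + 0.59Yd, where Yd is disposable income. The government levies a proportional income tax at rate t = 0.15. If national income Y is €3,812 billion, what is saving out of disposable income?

S = 830.482

Yd = (1 − 0.15)(3812) = 0.85(3812) = 3240.2
C = 498 + 0.59(3240.2) = 498 + 1911.718 = 2409.718
S = Yd − C = 3240.2 − 2409.718 = 830.482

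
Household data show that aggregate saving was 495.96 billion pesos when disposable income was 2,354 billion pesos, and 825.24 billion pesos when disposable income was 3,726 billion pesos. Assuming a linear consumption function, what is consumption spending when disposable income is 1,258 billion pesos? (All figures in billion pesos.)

MPS = ΔS/ΔY = (825.24 − 495.96)/(3726 − 2354) = 329.28/1372 = 0.24
MPC = 1 − MPS = 0.76
Autonomous saving = 495.96 − 0.24(2354) = -69, so a = 69
C = 69 + 0.76(1258) = 69 + 956.08 = 1025.08

C = 1025.08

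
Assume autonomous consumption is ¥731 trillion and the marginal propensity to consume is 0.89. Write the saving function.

S = -731 + 0.11Y

S = Y − C = Y − (731 + 0.89Y) = -731 + (1 − 0.89)Y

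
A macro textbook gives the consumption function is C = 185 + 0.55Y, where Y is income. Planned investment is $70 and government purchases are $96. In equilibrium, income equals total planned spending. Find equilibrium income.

Y = C + I + G = 185 + 0.55Y + 70 + 96
Y − 0.55Y = 351
0.45Y = 351, so Y = 351/0.45 = 780

Y = 780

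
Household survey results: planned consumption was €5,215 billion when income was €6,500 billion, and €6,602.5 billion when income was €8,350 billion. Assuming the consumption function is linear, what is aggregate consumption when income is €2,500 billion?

C = 2215

MPC = (6602.5 − 5215)/(8350 − 6500) = 1387.5/1850 = 0.75
a = 5215 − 0.75(6500) = 5215 − 4875 = 340
C = 340 + 0.75(2500) = 340 + 1875 = 2215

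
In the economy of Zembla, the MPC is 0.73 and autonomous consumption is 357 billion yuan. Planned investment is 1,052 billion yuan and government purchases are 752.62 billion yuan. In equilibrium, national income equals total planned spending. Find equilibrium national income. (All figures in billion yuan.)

Y = C + I + G = 357 + 0.73Y + 1052 + 752.62
Y − 0.73Y = 2161.62
0.27Y = 2161.62, so Y = 2161.62/0.27 = 8006

Y = 8006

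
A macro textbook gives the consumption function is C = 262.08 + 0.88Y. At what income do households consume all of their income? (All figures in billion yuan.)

At break-even, C = Y: 262.08 + 0.88Y = Y
0.12Y = 262.08, so Y = 262.08/0.12 = 2184

Y = 2184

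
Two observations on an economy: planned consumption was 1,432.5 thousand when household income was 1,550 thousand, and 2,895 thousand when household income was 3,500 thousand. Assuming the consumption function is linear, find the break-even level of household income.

MPC = (2895 − 1432.5)/(3500 − 1550) = 1462.5/1950 = 0.75
a = 1432.5 − 0.75(1550) = 1432.5 − 1162.5 = 270
Break-even: Y = a/(1−MPC) = 270/0.25 = 1080

Y = 1080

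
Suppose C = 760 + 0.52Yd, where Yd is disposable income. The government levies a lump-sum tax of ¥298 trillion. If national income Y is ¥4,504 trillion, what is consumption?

Yd = Y − T = 4504 − 298 = 4206
C = 760 + 0.52(4206) = 760 + 2187.12 = 2947.12

C = 2947.12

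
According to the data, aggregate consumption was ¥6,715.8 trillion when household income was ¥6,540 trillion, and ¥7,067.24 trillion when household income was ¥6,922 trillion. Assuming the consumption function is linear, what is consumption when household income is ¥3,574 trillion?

MPC = (7067.24 − 6715.8)/(6922 − 6540) = 351.44/382 = 0.92
a = 6715.8 − 0.92(6540) = 6715.8 − 6016.8 = 699
C = 699 + 0.92(3574) = 699 + 3288.08 = 3987.08

C = 3987.08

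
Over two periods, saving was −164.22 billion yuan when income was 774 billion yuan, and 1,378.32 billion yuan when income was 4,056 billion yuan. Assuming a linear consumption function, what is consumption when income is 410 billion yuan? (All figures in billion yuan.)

C = 745.3

MPS = ΔS/ΔY = (1378.32 − (-164.22))/(4056 − 774) = 1542.54/3282 = 0.47
MPC = 1 − MPS = 0.53
Autonomous saving = -164.22 − 0.47(774) = -528, so a = 528
C = 528 + 0.53(410) = 528 + 217.3 = 745.3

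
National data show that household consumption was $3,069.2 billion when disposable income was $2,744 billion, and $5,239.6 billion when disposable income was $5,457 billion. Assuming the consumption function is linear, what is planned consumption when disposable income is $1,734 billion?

C = 2261.2

MPC = (5239.6 − 3069.2)/(5457 − 2744) = 2170.4/2713 = 0.8
a = 3069.2 − 0.8(2744) = 3069.2 − 2195.2 = 874
C = 874 + 0.8(1734) = 874 + 1387.2 = 2261.2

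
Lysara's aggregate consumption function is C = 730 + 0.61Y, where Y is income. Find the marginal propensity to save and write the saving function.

MPS = 1 − MPC = 1 − 0.61 = 0.39
S = Y − C = -730 + 0.39Y

MPS = 0.39; S = -730 + 0.39Y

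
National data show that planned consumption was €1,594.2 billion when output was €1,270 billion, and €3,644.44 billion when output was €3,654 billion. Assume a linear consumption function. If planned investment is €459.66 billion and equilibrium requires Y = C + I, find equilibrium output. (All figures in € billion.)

MPC = (3644.44 − 1594.2)/(3654 − 1270) = 2050.24/2384 = 0.86
a = 1594.2 − 0.86(1270) = 502
Equilibrium: Y = 502 + 0.86Y + 459.66
0.14Y = 961.66, so Y = 961.66/0.14 = 6869

Y = 6869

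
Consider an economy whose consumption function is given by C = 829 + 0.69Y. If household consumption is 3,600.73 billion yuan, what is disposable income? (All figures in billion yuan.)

Y = 4017

829 + 0.69Y = 3600.73
0.69Y = 2771.73, so Y = 2771.73/0.69 = 4017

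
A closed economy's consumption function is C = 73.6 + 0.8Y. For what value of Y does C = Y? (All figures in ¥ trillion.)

Y = 368

At break-even, C = Y: 73.6 + 0.8Y = Y
0.2Y = 73.6, so Y = 73.6/0.2 = 368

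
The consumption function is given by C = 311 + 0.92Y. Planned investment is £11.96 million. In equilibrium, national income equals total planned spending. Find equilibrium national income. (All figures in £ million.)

Y = 4037

Y = C + I = 311 + 0.92Y + 11.96
Y − 0.92Y = 322.96
0.08Y = 322.96, so Y = 322.96/0.08 = 4037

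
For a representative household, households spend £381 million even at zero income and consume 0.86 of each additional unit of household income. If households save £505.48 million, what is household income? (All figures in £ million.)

S = Y − C = -381 + 0.14Y
-381 + 0.14Y = 505.48, so 0.14Y = 886.48 and Y = 6332

Y = 6332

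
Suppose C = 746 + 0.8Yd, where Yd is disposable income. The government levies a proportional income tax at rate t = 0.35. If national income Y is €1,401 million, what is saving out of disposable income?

S = -563.87

Yd = (1 − 0.35)(1401) = 0.65(1401) = 910.65
C = 746 + 0.8(910.65) = 746 + 728.52 = 1474.52
S = Yd − C = 910.65 − 1474.52 = -563.87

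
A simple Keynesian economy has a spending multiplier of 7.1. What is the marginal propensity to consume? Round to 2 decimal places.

MPC = 0.86

k = 1/(1 − MPC), so 1 − MPC = 1/k = 1/7.1 = 0.1408
MPC = 1 − 0.1408 = 0.86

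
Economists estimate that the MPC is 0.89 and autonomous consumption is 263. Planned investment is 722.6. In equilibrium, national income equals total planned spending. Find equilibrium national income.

Y = 8960

Y = C + I = 263 + 0.89Y + 722.6
Y − 0.89Y = 985.6
0.11Y = 985.6, so Y = 985.6/0.11 = 8960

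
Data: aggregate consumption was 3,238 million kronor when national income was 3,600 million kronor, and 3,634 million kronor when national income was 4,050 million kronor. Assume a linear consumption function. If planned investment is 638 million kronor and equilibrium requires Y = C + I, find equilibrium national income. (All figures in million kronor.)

Y = 5900

MPC = (3634 − 3238)/(4050 − 3600) = 396/450 = 0.88
a = 3238 − 0.88(3600) = 70
Equilibrium: Y = 70 + 0.88Y + 638
0.12Y = 708, so Y = 708/0.12 = 5900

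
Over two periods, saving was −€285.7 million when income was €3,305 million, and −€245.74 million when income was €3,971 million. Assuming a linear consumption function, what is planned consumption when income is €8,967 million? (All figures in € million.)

MPS = ΔS/ΔY = (-245.74 − (-285.7))/(3971 − 3305) = 39.96/666 = 0.06
MPC = 1 − MPS = 0.94
Autonomous saving = -285.7 − 0.06(3305) = -484, so a = 484
C = 484 + 0.94(8967) = 484 + 8428.98 = 8912.98

C = 8912.98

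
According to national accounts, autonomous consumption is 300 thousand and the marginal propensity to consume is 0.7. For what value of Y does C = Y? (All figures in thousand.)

At break-even, C = Y: 300 + 0.7Y = Y
0.3Y = 300, so Y = 300/0.3 = 1000

Y = 1000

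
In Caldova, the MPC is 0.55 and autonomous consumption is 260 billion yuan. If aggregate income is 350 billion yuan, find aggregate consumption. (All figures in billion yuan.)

C = 452.5

C = 260 + 0.55(350) = 260 + 192.5 = 452.5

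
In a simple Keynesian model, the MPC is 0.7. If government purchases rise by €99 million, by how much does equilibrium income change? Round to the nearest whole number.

The multiplier is 1/(1 − MPC) = 1/0.3.
ΔY = 99/0.3 = 330.00 ≈ 330

ΔY ≈ 330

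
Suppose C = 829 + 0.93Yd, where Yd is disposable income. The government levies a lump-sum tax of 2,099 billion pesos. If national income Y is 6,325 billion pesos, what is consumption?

Yd = Y − T = 6325 − 2099 = 4226
C = 829 + 0.93(4226) = 829 + 3930.18 = 4759.18

C = 4759.18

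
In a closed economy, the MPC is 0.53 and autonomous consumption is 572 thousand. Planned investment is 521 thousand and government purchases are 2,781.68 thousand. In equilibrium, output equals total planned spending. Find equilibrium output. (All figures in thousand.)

Y = 8244

Y = C + I + G = 572 + 0.53Y + 521 + 2781.68
Y − 0.53Y = 3874.68
0.47Y = 3874.68, so Y = 3874.68/0.47 = 8244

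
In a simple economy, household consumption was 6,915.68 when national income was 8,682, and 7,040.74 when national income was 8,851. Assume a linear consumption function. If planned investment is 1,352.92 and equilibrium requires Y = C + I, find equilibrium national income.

Y = 7092

MPC = (7040.74 − 6915.68)/(8851 − 8682) = 125.06/169 = 0.74
a = 6915.68 − 0.74(8682) = 491
Equilibrium: Y = 491 + 0.74Y + 1352.92
0.26Y = 1843.92, so Y = 1843.92/0.26 = 7092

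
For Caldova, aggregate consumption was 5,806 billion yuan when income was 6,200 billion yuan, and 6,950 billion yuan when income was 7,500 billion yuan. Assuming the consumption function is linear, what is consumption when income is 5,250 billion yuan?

C = 4970

MPC = (6950 − 5806)/(7500 − 6200) = 1144/1300 = 0.88
a = 5806 − 0.88(6200) = 5806 − 5456 = 350
C = 350 + 0.88(5250) = 350 + 4620 = 4970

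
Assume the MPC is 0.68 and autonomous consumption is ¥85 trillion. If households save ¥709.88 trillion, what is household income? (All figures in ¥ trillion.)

Y = 2484

S = Y − C = -85 + 0.32Y
-85 + 0.32Y = 709.88, so 0.32Y = 794.88 and Y = 2484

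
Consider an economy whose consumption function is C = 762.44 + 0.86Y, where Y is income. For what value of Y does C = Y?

At break-even, C = Y: 762.44 + 0.86Y = Y
0.14Y = 762.44, so Y = 762.44/0.14 = 5446

Y = 5446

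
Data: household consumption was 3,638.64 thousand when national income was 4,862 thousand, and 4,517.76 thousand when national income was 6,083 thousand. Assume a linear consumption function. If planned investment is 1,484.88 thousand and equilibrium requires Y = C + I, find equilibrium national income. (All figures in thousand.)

MPC = (4517.76 − 3638.64)/(6083 − 4862) = 879.12/1221 = 0.72
a = 3638.64 − 0.72(4862) = 138
Equilibrium: Y = 138 + 0.72Y + 1484.88
0.28Y = 1622.88, so Y = 1622.88/0.28 = 5796

Y = 5796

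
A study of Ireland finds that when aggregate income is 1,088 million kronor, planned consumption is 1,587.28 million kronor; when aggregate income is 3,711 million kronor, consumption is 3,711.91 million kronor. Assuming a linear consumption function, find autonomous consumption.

a = 706

MPC = ΔC/ΔY = (3711.91 − 1587.28)/(3711 − 1088) = 2124.63/2623 = 0.81
a = C − MPC·Y = 1587.28 − 0.81(1088) = 1587.28 − 881.28 = 706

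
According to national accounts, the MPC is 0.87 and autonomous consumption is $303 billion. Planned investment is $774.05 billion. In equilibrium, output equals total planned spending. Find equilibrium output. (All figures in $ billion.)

Y = 8285

Y = C + I = 303 + 0.87Y + 774.05
Y − 0.87Y = 1077.05
0.13Y = 1077.05, so Y = 1077.05/0.13 = 8285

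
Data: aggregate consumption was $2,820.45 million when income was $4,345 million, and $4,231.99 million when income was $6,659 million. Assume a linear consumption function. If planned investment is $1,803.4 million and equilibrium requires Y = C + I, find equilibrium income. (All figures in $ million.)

MPC = (4231.99 − 2820.45)/(6659 − 4345) = 1411.54/2314 = 0.61
a = 2820.45 − 0.61(4345) = 170
Equilibrium: Y = 170 + 0.61Y + 1803.4
0.39Y = 1973.4, so Y = 1973.4/0.39 = 5060

Y = 5060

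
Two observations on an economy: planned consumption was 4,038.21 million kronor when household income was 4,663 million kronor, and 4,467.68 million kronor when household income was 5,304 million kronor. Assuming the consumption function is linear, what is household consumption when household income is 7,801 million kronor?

MPC = (4467.68 − 4038.21)/(5304 − 4663) = 429.47/641 = 0.67
a = 4038.21 − 0.67(4663) = 4038.21 − 3124.21 = 914
C = 914 + 0.67(7801) = 914 + 5226.67 = 6140.67

C = 6140.67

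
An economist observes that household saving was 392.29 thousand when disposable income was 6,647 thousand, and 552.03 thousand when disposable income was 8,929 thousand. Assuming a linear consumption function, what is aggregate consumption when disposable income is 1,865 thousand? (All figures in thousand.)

MPS = ΔS/ΔY = (552.03 − 392.29)/(8929 − 6647) = 159.74/2282 = 0.07
MPC = 1 − MPS = 0.93
Autonomous saving = 392.29 − 0.07(6647) = -73, so a = 73
C = 73 + 0.93(1865) = 73 + 1734.45 = 1807.45

C = 1807.45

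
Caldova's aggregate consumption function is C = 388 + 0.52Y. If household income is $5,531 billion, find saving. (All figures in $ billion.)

C = 388 + 0.52(5531) = 388 + 2876.12 = 3264.12
S = Y − C = 5531 − 3264.12 = 2266.88

S = 2266.88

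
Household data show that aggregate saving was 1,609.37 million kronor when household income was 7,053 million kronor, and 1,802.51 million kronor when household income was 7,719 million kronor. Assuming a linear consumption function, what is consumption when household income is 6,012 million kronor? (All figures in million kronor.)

MPS = ΔS/ΔY = (1802.51 − 1609.37)/(7719 − 7053) = 193.14/666 = 0.29
MPC = 1 − MPS = 0.71
Autonomous saving = 1609.37 − 0.29(7053) = -436, so a = 436
C = 436 + 0.71(6012) = 436 + 4268.52 = 4704.52

C = 4704.52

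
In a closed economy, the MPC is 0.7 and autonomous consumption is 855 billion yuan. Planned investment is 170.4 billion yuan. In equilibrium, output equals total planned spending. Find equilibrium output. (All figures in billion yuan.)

Y = 3418

Y = C + I = 855 + 0.7Y + 170.4
Y − 0.7Y = 1025.4
0.3Y = 1025.4, so Y = 1025.4/0.3 = 3418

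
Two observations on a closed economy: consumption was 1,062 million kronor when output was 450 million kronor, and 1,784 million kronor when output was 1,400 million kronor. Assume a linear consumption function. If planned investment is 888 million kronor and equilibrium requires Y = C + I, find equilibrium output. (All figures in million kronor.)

MPC = (1784 − 1062)/(1400 − 450) = 722/950 = 0.76
a = 1062 − 0.76(450) = 720
Equilibrium: Y = 720 + 0.76Y + 888
0.24Y = 1608, so Y = 1608/0.24 = 6700

Y = 6700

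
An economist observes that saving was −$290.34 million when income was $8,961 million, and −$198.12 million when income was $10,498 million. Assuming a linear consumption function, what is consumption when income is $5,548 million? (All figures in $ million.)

C = 6043.12

MPS = ΔS/ΔY = (-198.12 − (-290.34))/(10498 − 8961) = 92.22/1537 = 0.06
MPC = 1 − MPS = 0.94
Autonomous saving = -290.34 − 0.06(8961) = -828, so a = 828
C = 828 + 0.94(5548) = 828 + 5215.12 = 6043.12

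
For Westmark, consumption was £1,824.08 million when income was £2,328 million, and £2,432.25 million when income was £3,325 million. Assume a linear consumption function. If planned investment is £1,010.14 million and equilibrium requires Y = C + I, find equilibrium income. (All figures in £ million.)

Y = 3626

MPC = (2432.25 − 1824.08)/(3325 − 2328) = 608.17/997 = 0.61
a = 1824.08 − 0.61(2328) = 404
Equilibrium: Y = 404 + 0.61Y + 1010.14
0.39Y = 1414.14, so Y = 1414.14/0.39 = 3626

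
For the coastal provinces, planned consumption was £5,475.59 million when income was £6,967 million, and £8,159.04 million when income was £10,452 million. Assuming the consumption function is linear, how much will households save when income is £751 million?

S = 61.73

MPC = (8159.04 − 5475.59)/(10452 − 6967) = 2683.45/3485 = 0.77
a = 5475.59 − 0.77(6967) = 5475.59 − 5364.59 = 111
C = 111 + 0.77(751) = 689.27
S = 751 − 689.27 = 61.73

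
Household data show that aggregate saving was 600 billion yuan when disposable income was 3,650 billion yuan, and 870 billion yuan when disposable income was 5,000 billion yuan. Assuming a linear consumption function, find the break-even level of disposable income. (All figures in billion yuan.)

MPS = ΔS/ΔY = (870 − 600)/(5000 − 3650) = 270/1350 = 0.2
MPC = 1 − MPS = 0.8
From S(3650) = 600: −a + 0.2(3650) = 600, so a = 730 − 600 = 130
Break-even (S = 0): Y = a/MPS = 130/0.2 = 650

Y = 650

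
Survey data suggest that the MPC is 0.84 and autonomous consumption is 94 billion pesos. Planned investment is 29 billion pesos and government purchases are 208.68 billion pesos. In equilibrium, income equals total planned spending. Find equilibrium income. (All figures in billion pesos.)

Y = C + I + G = 94 + 0.84Y + 29 + 208.68
Y − 0.84Y = 331.68
0.16Y = 331.68, so Y = 331.68/0.16 = 2073

Y = 2073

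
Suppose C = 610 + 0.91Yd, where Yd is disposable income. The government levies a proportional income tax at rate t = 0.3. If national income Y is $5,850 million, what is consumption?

Yd = (1 − 0.3)(5850) = 0.7(5850) = 4095
C = 610 + 0.91(4095) = 610 + 3726.45 = 4336.45

C = 4336.45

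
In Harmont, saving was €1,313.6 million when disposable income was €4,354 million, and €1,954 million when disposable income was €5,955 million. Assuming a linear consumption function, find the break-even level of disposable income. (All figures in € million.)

MPS = ΔS/ΔY = (1954 − 1313.6)/(5955 − 4354) = 640.4/1601 = 0.4
MPC = 1 − MPS = 0.6
From S(4354) = 1313.6: −a + 0.4(4354) = 1313.6, so a = 1741.6 − 1313.6 = 428
Break-even (S = 0): Y = a/MPS = 428/0.4 = 1070

Y = 1070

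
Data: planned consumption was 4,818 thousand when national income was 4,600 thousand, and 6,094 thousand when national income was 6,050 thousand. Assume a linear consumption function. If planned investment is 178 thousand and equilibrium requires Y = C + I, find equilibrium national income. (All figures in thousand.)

Y = 7900

MPC = (6094 − 4818)/(6050 − 4600) = 1276/1450 = 0.88
a = 4818 − 0.88(4600) = 770
Equilibrium: Y = 770 + 0.88Y + 178
0.12Y = 948, so Y = 948/0.12 = 7900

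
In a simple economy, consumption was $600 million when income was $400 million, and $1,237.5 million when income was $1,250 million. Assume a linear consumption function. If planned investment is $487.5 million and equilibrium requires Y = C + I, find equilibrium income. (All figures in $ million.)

Y = 3150

MPC = (1237.5 − 600)/(1250 − 400) = 637.5/850 = 0.75
a = 600 − 0.75(400) = 300
Equilibrium: Y = 300 + 0.75Y + 487.5
0.25Y = 787.5, so Y = 787.5/0.25 = 3150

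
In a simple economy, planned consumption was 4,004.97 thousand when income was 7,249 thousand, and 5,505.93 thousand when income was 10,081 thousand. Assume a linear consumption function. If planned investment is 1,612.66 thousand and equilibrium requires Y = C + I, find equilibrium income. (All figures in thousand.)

Y = 3778

MPC = (5505.93 − 4004.97)/(10081 − 7249) = 1500.96/2832 = 0.53
a = 4004.97 − 0.53(7249) = 163
Equilibrium: Y = 163 + 0.53Y + 1612.66
0.47Y = 1775.66, so Y = 1775.66/0.47 = 3778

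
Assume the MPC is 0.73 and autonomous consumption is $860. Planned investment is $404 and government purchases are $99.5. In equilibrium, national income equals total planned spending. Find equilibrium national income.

Y = 5050

Y = C + I + G = 860 + 0.73Y + 404 + 99.5
Y − 0.73Y = 1363.5
0.27Y = 1363.5, so Y = 1363.5/0.27 = 5050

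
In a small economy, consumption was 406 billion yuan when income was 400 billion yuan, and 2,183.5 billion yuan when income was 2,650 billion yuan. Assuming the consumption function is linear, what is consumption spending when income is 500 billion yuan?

MPC = (2183.5 − 406)/(2650 − 400) = 1777.5/2250 = 0.79
a = 406 − 0.79(400) = 406 − 316 = 90
C = 90 + 0.79(500) = 90 + 395 = 485

C = 485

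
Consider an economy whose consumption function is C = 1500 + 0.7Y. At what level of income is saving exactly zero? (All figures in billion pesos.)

At break-even, C = Y: 1500 + 0.7Y = Y
0.3Y = 1500, so Y = 1500/0.3 = 5000

Y = 5000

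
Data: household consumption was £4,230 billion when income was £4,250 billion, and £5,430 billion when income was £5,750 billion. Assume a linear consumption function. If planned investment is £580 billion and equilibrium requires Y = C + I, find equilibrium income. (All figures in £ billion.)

Y = 7050

MPC = (5430 − 4230)/(5750 − 4250) = 1200/1500 = 0.8
a = 4230 − 0.8(4250) = 830
Equilibrium: Y = 830 + 0.8Y + 580
0.2Y = 1410, so Y = 1410/0.2 = 7050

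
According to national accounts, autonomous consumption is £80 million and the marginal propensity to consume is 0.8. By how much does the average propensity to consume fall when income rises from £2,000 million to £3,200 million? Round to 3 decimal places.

At Y = 2000: C = 80 + 0.8(2000) = 1680, APC = 1680/2000 = 0.8400
At Y = 3200: C = 2640, APC = 2640/3200 = 0.8250
Fall in APC = 0.8400 − 0.8250 = 0.015

ΔAPC = 0.015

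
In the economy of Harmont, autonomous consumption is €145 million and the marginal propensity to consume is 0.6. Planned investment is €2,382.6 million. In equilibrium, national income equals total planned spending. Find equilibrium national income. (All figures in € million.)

Y = 6319

Y = C + I = 145 + 0.6Y + 2382.6
Y − 0.6Y = 2527.6
0.4Y = 2527.6, so Y = 2527.6/0.4 = 6319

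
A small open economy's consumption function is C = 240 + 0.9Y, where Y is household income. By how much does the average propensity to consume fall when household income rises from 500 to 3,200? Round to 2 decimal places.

At Y = 500: C = 240 + 0.9(500) = 690, APC = 690/500 = 1.380
At Y = 3200: C = 3120, APC = 3120/3200 = 0.975
Fall in APC = 1.380 − 0.975 = 0.405 ≈ 0.41

ΔAPC = 0.41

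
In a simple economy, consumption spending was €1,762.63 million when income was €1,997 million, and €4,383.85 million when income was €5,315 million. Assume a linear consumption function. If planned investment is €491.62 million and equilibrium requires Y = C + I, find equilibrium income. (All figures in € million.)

Y = 3222

MPC = (4383.85 − 1762.63)/(5315 − 1997) = 2621.22/3318 = 0.79
a = 1762.63 − 0.79(1997) = 185
Equilibrium: Y = 185 + 0.79Y + 491.62
0.21Y = 676.62, so Y = 676.62/0.21 = 3222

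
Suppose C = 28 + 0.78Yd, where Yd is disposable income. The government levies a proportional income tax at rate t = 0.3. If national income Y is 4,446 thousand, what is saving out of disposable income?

S = 656.684

Yd = (1 − 0.3)(4446) = 0.7(4446) = 3112.2
C = 28 + 0.78(3112.2) = 28 + 2427.516 = 2455.516
S = Yd − C = 3112.2 − 2455.516 = 656.684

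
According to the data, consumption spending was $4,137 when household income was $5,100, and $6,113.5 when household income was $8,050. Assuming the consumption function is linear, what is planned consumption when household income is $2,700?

C = 2529

MPC = (6113.5 − 4137)/(8050 − 5100) = 1976.5/2950 = 0.67
a = 4137 − 0.67(5100) = 4137 − 3417 = 720
C = 720 + 0.67(2700) = 720 + 1809 = 2529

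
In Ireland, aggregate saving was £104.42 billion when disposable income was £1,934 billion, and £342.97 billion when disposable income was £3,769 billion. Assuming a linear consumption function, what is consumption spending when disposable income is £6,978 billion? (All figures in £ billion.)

MPS = ΔS/ΔY = (342.97 − 104.42)/(3769 − 1934) = 238.55/1835 = 0.13
MPC = 1 − MPS = 0.87
Autonomous saving = 104.42 − 0.13(1934) = -147, so a = 147
C = 147 + 0.87(6978) = 147 + 6070.86 = 6217.86

C = 6217.86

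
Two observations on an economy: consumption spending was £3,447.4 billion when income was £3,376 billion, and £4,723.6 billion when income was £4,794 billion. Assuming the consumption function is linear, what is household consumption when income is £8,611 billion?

C = 8158.9

MPC = (4723.6 − 3447.4)/(4794 − 3376) = 1276.2/1418 = 0.9
a = 3447.4 − 0.9(3376) = 3447.4 − 3038.4 = 409
C = 409 + 0.9(8611) = 409 + 7749.9 = 8158.9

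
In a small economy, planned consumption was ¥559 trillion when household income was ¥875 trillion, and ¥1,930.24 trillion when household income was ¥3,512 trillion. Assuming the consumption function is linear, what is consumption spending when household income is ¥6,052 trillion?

MPC = (1930.24 − 559)/(3512 − 875) = 1371.24/2637 = 0.52
a = 559 − 0.52(875) = 559 − 455 = 104
C = 104 + 0.52(6052) = 104 + 3147.04 = 3251.04

C = 3251.04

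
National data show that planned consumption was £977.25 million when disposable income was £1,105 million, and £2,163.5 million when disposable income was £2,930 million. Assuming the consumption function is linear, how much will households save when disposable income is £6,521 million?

S = 2023.35

MPC = (2163.5 − 977.25)/(2930 − 1105) = 1186.25/1825 = 0.65
a = 977.25 − 0.65(1105) = 977.25 − 718.25 = 259
C = 259 + 0.65(6521) = 4497.65
S = 6521 − 4497.65 = 2023.35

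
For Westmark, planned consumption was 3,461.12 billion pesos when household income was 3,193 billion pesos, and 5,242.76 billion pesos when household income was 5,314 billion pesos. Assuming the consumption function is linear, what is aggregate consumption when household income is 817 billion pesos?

C = 1465.28

MPC = (5242.76 − 3461.12)/(5314 − 3193) = 1781.64/2121 = 0.84
a = 3461.12 − 0.84(3193) = 3461.12 − 2682.12 = 779
C = 779 + 0.84(817) = 779 + 686.28 = 1465.28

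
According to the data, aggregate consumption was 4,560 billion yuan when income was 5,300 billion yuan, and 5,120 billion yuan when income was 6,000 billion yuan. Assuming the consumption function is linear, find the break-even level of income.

MPC = (5120 − 4560)/(6000 − 5300) = 560/700 = 0.8
a = 4560 − 0.8(5300) = 4560 − 4240 = 320
Break-even: Y = a/(1−MPC) = 320/0.2 = 1600

Y = 1600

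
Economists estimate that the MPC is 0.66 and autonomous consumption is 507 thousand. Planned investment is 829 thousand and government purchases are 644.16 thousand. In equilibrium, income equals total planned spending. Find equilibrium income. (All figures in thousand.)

Y = 5824

Y = C + I + G = 507 + 0.66Y + 829 + 644.16
Y − 0.66Y = 1980.16
0.34Y = 1980.16, so Y = 1980.16/0.34 = 5824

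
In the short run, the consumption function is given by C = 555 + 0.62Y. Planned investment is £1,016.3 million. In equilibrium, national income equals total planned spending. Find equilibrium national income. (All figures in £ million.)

Y = C + I = 555 + 0.62Y + 1016.3
Y − 0.62Y = 1571.3
0.38Y = 1571.3, so Y = 1571.3/0.38 = 4135

Y = 4135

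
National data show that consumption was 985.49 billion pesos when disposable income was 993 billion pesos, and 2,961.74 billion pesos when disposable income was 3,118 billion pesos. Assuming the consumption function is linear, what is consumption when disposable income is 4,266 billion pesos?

MPC = (2961.74 − 985.49)/(3118 − 993) = 1976.25/2125 = 0.93
a = 985.49 − 0.93(993) = 985.49 − 923.49 = 62
C = 62 + 0.93(4266) = 62 + 3967.38 = 4029.38

C = 4029.38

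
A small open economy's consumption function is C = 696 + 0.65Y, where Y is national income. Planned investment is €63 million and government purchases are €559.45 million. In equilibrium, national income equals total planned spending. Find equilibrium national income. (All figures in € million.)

Y = 3767

Y = C + I + G = 696 + 0.65Y + 63 + 559.45
Y − 0.65Y = 1318.45
0.35Y = 1318.45, so Y = 1318.45/0.35 = 3767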